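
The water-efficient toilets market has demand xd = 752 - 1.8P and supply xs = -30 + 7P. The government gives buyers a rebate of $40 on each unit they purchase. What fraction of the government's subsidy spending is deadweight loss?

Pre-subsidy: 752 - 1.8P = -30 + 7P gives P* = 1955/22, x* = 13025/22.
With the rebate, buyers effectively pay Pb = Ps − 40, where Ps is the price sellers receive.
Demand in terms of Ps becomes xd = 752 − 1.8(Ps − 40) = 824 - 1.8Ps. Setting this equal to supply: 824 - 1.8Ps = -30 + 7Ps, so Ps = 2135/22.
Buyers pay Pb = 2135/22 − 40 = 1255/22; x' = -30 + 7·(2135/22) = 14285/22.
ΔCS = ½(13025/22 + 14285/22)(1955/22 − 1255/22) = 2389625/121; ΔPS = ½(13025/22 + 14285/22)(2135/22 − 1955/22) = 614475/121.
Government spending = 40 × 14285/22 = 285700/11.
DWL = ½ × 40 × (14285/22 − 13025/22) = 12600/11; fraction = (12600/11) / (285700/11) = 126/2857.

DWL / government spending = 126/2857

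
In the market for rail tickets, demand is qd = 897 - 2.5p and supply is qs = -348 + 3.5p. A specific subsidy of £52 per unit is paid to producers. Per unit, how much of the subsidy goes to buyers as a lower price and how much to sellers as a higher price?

Buyers gain 91/3 per unit; sellers gain 65/3 per unit

Pre-subsidy: 897 - 2.5p = -348 + 3.5p gives p* = 207.5, q* = 378.25.
With the subsidy, sellers receive ps = pb + 52 for each unit, where pb is the price buyers pay.
Supply in terms of pb becomes qs = -348 + 3.5(pb + 52) = -166 + 3.5pb. Setting this equal to demand: 897 - 2.5pb = -166 + 3.5pb, so pb = 1063/6.
Sellers receive ps = 1063/6 + 52 = 1375/6; q' = 897 − 2.5·(1063/6) = 5449/12.
Buyers' price falls by p* − pb = 207.5 − 1063/6 = 91/3; sellers' price rises by ps − p* = 1375/6 − 207.5 = 65/3.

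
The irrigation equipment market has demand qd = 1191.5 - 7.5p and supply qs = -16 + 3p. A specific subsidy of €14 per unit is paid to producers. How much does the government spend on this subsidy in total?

Government cost = €5026

Pre-subsidy: 1191.5 - 7.5p = -16 + 3p gives p* = 115, q* = 329.
With the subsidy, sellers receive ps = pb + 14 for each unit, where pb is the price buyers pay.
Supply in terms of pb becomes qs = -16 + 3(pb + 14) = 26 + 3pb. Setting this equal to demand: 1191.5 - 7.5pb = 26 + 3pb, so pb = 111.
Sellers receive ps = 111 + 14 = 125; q' = 1191.5 − 7.5·111 = 359.
Government outlay = subsidy × quantity = 14 × 359 = 5026.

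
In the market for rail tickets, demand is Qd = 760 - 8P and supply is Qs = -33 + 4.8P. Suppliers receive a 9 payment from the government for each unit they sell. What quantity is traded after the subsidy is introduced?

Q' = 291.375

Pre-subsidy: 760 - 8P = -33 + 4.8P gives P* = 61.953125, Q* = 264.375.
With the subsidy, sellers receive Ps = Pb + 9 for each unit, where Pb is the price buyers pay.
Supply in terms of Pb becomes Qs = -33 + 4.8(Pb + 9) = 10.2 + 4.8Pb. Setting this equal to demand: 760 - 8Pb = 10.2 + 4.8Pb, so Pb = 58.578125.
Sellers receive Ps = 58.578125 + 9 = 67.578125; Q' = 760 − 8·58.578125 = 291.375.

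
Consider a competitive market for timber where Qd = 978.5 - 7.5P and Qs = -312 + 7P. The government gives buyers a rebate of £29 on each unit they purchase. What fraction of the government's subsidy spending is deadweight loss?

Pre-subsidy: 978.5 - 7.5P = -312 + 7P gives P* = 89, Q* = 311.
With the rebate, buyers effectively pay Pb = Ps − 29, where Ps is the price sellers receive.
Demand in terms of Ps becomes Qd = 978.5 − 7.5(Ps − 29) = 1196 - 7.5Ps. Setting this equal to supply: 1196 - 7.5Ps = -312 + 7Ps, so Ps = 104.
Buyers pay Pb = 104 − 29 = 75; Q' = -312 + 7·104 = 416.
ΔCS = ½(311 + 416)(89 − 75) = 5089; ΔPS = ½(311 + 416)(104 − 89) = 5452.5.
Government spending = 29 × 416 = 12064.
DWL = ½ × 29 × (416 − 311) = 1522.5; fraction = 1522.5 / 12064 = 105/832.

DWL / government spending = 105/832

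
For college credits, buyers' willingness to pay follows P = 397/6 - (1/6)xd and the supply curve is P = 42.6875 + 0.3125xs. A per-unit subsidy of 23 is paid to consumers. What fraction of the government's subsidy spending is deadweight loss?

DWL / government spending = 24/97

Pre-subsidy: 397/6 - (1/6)x = 42.6875 + 0.3125x gives x* = 49 and P* = 58.
With the rebate, buyers effectively pay Pb = Ps − 23, where Ps is the price sellers receive.
On the curves, Pb = 397/6 - (1/6)x and Ps = 42.6875 + 0.3125x; the wedge Ps − Pb = 23 gives 42.6875 + 0.3125x − (397/6 - (1/6)x) = 23, so x' = 97.
Then Pb = 397/6 − (1/6)·97 = 50 and Ps = 42.6875 + 0.3125·97 = 73.
ΔCS = ½(49 + 97)(58 − 50) = 584; ΔPS = ½(49 + 97)(73 − 58) = 1095.
Government spending = 23 × 97 = 2231.
DWL = ½ × 23 × (97 − 49) = 552; fraction = 552 / 2231 = 24/97.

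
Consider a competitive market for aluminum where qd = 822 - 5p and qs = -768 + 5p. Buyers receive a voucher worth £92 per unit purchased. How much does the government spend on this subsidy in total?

Pre-subsidy: 822 - 5p = -768 + 5p gives p* = 159, q* = 27.
With the rebate, buyers effectively pay pb = ps − 92, where ps is the price sellers receive.
Demand in terms of ps becomes qd = 822 − 5(ps − 92) = 1282 - 5ps. Setting this equal to supply: 1282 - 5ps = -768 + 5ps, so ps = 205.
Buyers pay pb = 205 − 92 = 113; q' = -768 + 5·205 = 257.
Government outlay = subsidy × quantity = 92 × 257 = 23644.

Government cost = £23644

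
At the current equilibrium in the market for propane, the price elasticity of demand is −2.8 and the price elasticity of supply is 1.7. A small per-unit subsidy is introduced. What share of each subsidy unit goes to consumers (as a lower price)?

For a small subsidy around the equilibrium, the benefit split depends on the relative slopes, which at a point are proportional to the elasticities.
Buyer share = εs/(εs + |εd|) = 1.7/(1.7 + 2.8) = 17/45; seller share = |εd|/(εs + |εd|) = 28/45.

Consumer share = 17/45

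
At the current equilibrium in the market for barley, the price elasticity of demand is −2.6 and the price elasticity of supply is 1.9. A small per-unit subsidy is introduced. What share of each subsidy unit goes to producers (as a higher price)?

For a small subsidy around the equilibrium, the benefit split depends on the relative slopes, which at a point are proportional to the elasticities.
Buyer share = εs/(εs + |εd|) = 1.9/(1.9 + 2.6) = 19/45; seller share = |εd|/(εs + |εd|) = 26/45.
So producers capture 26/45 of the subsidy.

Producer share = 26/45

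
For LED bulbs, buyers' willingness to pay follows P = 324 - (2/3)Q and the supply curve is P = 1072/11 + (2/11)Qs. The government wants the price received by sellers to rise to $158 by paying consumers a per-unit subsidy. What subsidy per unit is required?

At a seller price of 158, quantity supplied is -536 + 5.5·158 = 333.
Buyers absorb 333 only when they pay Pb = 324 − (2/3)·333 = 102.
s = Ps − Pb = 158 − 102 = 56.

Required subsidy s = $56 per unit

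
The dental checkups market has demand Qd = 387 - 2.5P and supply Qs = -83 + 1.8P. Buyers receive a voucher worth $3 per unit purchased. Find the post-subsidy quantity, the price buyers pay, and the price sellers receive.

Pre-subsidy: 387 - 2.5P = -83 + 1.8P gives P* = 4700/43, Q* = 4891/43.
With the rebate, buyers effectively pay Pb = Ps − 3, where Ps is the price sellers receive.
Demand in terms of Ps becomes Qd = 387 − 2.5(Ps − 3) = 394.5 - 2.5Ps. Setting this equal to supply: 394.5 - 2.5Ps = -83 + 1.8Ps, so Ps = 4775/43.
Buyers pay Pb = 4775/43 − 3 = 4646/43; Q' = -83 + 1.8·(4775/43) = 5026/43.

Q' = 5026/43; buyers pay 4646/43; sellers receive 4775/43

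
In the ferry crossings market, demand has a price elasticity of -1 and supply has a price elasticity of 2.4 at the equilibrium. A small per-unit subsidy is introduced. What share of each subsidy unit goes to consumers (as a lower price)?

For a small subsidy around the equilibrium, the benefit split depends on the relative slopes, which at a point are proportional to the elasticities.
Buyer share = εs/(εs + |εd|) = 2.4/(2.4 + 1) = 12/17; seller share = |εd|/(εs + |εd|) = 5/17.

Consumer share = 12/17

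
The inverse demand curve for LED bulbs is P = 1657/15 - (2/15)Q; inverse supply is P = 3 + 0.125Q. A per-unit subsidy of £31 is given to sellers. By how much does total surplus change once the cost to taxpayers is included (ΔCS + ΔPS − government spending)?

Net change in total surplus = -£1860

Pre-subsidy: 1657/15 - (2/15)Q = 3 + 0.125Q gives Q* = 416 and P* = 55.
With the subsidy, sellers receive Ps = Pb + 31 for each unit, where Pb is the price buyers pay.
On the curves, Pb = 1657/15 - (2/15)Q and Ps = 3 + 0.125Q; the wedge Ps − Pb = 31 gives 3 + 0.125Q − (1657/15 - (2/15)Q) = 31, so Q' = 536.
Then Pb = 1657/15 − (2/15)·536 = 39 and Ps = 3 + 0.125·536 = 70.
ΔCS = ½(416 + 536)(55 − 39) = 7616; ΔPS = ½(416 + 536)(70 − 55) = 7140.
Government spending = 31 × 536 = 16616.
Net change = 7616 + 7140 − 16616 = -1860. The loss equals the DWL triangle ½·31·120.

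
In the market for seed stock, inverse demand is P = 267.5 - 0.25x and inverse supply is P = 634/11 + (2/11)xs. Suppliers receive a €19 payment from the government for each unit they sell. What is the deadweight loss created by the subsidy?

Pre-subsidy: 267.5 - 0.25x = 634/11 + (2/11)x gives x* = 486 and P* = 146.
With the subsidy, sellers receive Ps = Pb + 19 for each unit, where Pb is the price buyers pay.
On the curves, Pb = 267.5 - 0.25x and Ps = 634/11 + (2/11)x; the wedge Ps − Pb = 19 gives 634/11 + (2/11)x − (267.5 - 0.25x) = 19, so x' = 530.
Then Pb = 267.5 − 0.25·530 = 135 and Ps = 634/11 + (2/11)·530 = 154.
The subsidy expands output by 530 − 486 = 44 past the efficient level; on those units the gap between marginal cost and willingness to pay runs from 0 up to 19.
DWL = ½ × 19 × 44 = 418.

Deadweight loss = €418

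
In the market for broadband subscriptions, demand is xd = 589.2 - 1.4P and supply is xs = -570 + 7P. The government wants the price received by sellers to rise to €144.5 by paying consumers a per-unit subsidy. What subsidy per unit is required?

Required subsidy s = €39 per unit

At a seller price of 144.5, quantity supplied is -570 + 7·144.5 = 441.5.
Buyers absorb 441.5 only when they pay Pb with 589.2 − 1.4·Pb = 441.5, i.e. Pb = 105.5.
s = Ps − Pb = 144.5 − 105.5 = 39.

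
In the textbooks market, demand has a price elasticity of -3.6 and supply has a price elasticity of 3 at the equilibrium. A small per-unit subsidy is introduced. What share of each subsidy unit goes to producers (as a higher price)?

Producer share = 6/11

For a small subsidy around the equilibrium, the benefit split depends on the relative slopes, which at a point are proportional to the elasticities.
Buyer share = εs/(εs + |εd|) = 3/(3 + 3.6) = 5/11; seller share = |εd|/(εs + |εd|) = 6/11.
So producers capture 6/11 of the subsidy.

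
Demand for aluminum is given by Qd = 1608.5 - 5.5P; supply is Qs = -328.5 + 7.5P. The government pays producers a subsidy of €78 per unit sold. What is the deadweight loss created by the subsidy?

Deadweight loss = €9652.5

Pre-subsidy: 1608.5 - 5.5P = -328.5 + 7.5P gives P* = 149, Q* = 789.
With the subsidy, sellers receive Ps = Pb + 78 for each unit, where Pb is the price buyers pay.
Supply in terms of Pb becomes Qs = -328.5 + 7.5(Pb + 78) = 256.5 + 7.5Pb. Setting this equal to demand: 1608.5 - 5.5Pb = 256.5 + 7.5Pb, so Pb = 104.
Sellers receive Ps = 104 + 78 = 182; Q' = 1608.5 − 5.5·104 = 1036.5.
The subsidy expands output by 1036.5 − 789 = 247.5 past the efficient level; on those units the gap between marginal cost and willingness to pay runs from 0 up to 78.
DWL = ½ × 78 × 247.5 = 9652.5.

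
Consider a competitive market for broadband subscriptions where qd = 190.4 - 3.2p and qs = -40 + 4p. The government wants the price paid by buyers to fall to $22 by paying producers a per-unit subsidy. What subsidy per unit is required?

Required subsidy s = $18 per unit

At a buyer price of 22, quantity demanded is 190.4 − 3.2·22 = 120.
Sellers supply 120 only when they receive ps with -40 + 4·ps = 120, i.e. ps = 40.
s = ps − pb = 40 − 22 = 18.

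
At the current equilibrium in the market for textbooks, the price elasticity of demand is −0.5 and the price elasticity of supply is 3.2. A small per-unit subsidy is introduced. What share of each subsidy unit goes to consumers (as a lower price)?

For a small subsidy around the equilibrium, the benefit split depends on the relative slopes, which at a point are proportional to the elasticities.
Buyer share = εs/(εs + |εd|) = 3.2/(3.2 + 0.5) = 32/37; seller share = |εd|/(εs + |εd|) = 5/37.

Consumer share = 32/37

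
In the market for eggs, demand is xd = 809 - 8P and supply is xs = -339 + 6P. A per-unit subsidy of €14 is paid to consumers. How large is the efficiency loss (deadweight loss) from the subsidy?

Deadweight loss = €336

Pre-subsidy: 809 - 8P = -339 + 6P gives P* = 82, x* = 153.
With the rebate, buyers effectively pay Pb = Ps − 14, where Ps is the price sellers receive.
Demand in terms of Ps becomes xd = 809 − 8(Ps − 14) = 921 - 8Ps. Setting this equal to supply: 921 - 8Ps = -339 + 6Ps, so Ps = 90.
Buyers pay Pb = 90 − 14 = 76; x' = -339 + 6·90 = 201.
The subsidy expands output by 201 − 153 = 48 past the efficient level; on those units the gap between marginal cost and willingness to pay runs from 0 up to 14.
DWL = ½ × 14 × 48 = 336.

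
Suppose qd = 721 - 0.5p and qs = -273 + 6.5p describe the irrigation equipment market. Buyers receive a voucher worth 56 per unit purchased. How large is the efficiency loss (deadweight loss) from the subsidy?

Deadweight loss = 728

Pre-subsidy: 721 - 0.5p = -273 + 6.5p gives p* = 142, q* = 650.
With the rebate, buyers effectively pay pb = ps − 56, where ps is the price sellers receive.
Demand in terms of ps becomes qd = 721 − 0.5(ps − 56) = 749 - 0.5ps. Setting this equal to supply: 749 - 0.5ps = -273 + 6.5ps, so ps = 146.
Buyers pay pb = 146 − 56 = 90; q' = -273 + 6.5·146 = 676.
The subsidy expands output by 676 − 650 = 26 past the efficient level; on those units the gap between marginal cost and willingness to pay runs from 0 up to 56.
DWL = ½ × 56 × 26 = 728.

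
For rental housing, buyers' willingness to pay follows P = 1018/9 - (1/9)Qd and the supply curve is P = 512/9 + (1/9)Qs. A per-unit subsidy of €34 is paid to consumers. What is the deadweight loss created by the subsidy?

Deadweight loss = €2601

Pre-subsidy: 1018/9 - (1/9)Q = 512/9 + (1/9)Q gives Q* = 253 and P* = 85.
With the rebate, buyers effectively pay Pb = Ps − 34, where Ps is the price sellers receive.
On the curves, Pb = 1018/9 - (1/9)Q and Ps = 512/9 + (1/9)Q; the wedge Ps − Pb = 34 gives 512/9 + (1/9)Q − (1018/9 - (1/9)Q) = 34, so Q' = 406.
Then Pb = 1018/9 − (1/9)·406 = 68 and Ps = 512/9 + (1/9)·406 = 102.
The subsidy expands output by 406 − 253 = 153 past the efficient level; on those units the gap between marginal cost and willingness to pay runs from 0 up to 34.
DWL = ½ × 34 × 153 = 2601.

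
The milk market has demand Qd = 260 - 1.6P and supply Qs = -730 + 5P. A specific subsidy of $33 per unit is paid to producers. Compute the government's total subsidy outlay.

Government cost = $1980

Pre-subsidy: 260 - 1.6P = -730 + 5P gives P* = 150, Q* = 20.
With the subsidy, sellers receive Ps = Pb + 33 for each unit, where Pb is the price buyers pay.
Supply in terms of Pb becomes Qs = -730 + 5(Pb + 33) = -565 + 5Pb. Setting this equal to demand: 260 - 1.6Pb = -565 + 5Pb, so Pb = 125.
Sellers receive Ps = 125 + 33 = 158; Q' = 260 − 1.6·125 = 60.
Government outlay = subsidy × quantity = 33 × 60 = 1980.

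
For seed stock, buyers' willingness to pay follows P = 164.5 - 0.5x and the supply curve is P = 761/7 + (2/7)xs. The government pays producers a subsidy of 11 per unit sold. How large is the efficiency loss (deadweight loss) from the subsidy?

Pre-subsidy: 164.5 - 0.5x = 761/7 + (2/7)x gives x* = 71 and P* = 129.
With the subsidy, sellers receive Ps = Pb + 11 for each unit, where Pb is the price buyers pay.
On the curves, Pb = 164.5 - 0.5x and Ps = 761/7 + (2/7)x; the wedge Ps − Pb = 11 gives 761/7 + (2/7)x − (164.5 - 0.5x) = 11, so x' = 85.
Then Pb = 164.5 − 0.5·85 = 122 and Ps = 761/7 + (2/7)·85 = 133.
The subsidy expands output by 85 − 71 = 14 past the efficient level; on those units the gap between marginal cost and willingness to pay runs from 0 up to 11.
DWL = ½ × 11 × 14 = 77.

Deadweight loss = 77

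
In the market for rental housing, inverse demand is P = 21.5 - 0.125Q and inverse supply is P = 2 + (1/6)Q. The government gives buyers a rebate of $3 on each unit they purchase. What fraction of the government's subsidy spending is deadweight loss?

DWL / government spending = 1/15

Pre-subsidy: 21.5 - 0.125Q = 2 + (1/6)Q gives Q* = 468/7 and P* = 92/7.
With the rebate, buyers effectively pay Pb = Ps − 3, where Ps is the price sellers receive.
On the curves, Pb = 21.5 - 0.125Q and Ps = 2 + (1/6)Q; the wedge Ps − Pb = 3 gives 2 + (1/6)Q − (21.5 - 0.125Q) = 3, so Q' = 540/7.
Then Pb = 21.5 − 0.125·(540/7) = 83/7 and Ps = 2 + (1/6)·(540/7) = 104/7.
ΔCS = ½(468/7 + 540/7)(92/7 − 83/7) = 648/7; ΔPS = ½(468/7 + 540/7)(104/7 − 92/7) = 864/7.
Government spending = 3 × 540/7 = 1620/7.
DWL = ½ × 3 × (540/7 − 468/7) = 108/7; fraction = (108/7) / (1620/7) = 1/15.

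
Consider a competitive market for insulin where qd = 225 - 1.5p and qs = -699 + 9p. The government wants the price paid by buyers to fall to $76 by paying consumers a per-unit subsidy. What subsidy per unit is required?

Required subsidy s = $14 per unit

At a buyer price of 76, quantity demanded is 225 − 1.5·76 = 111.
Sellers supply 111 only when they receive ps with -699 + 9·ps = 111, i.e. ps = 90.
s = ps − pb = 90 − 76 = 14.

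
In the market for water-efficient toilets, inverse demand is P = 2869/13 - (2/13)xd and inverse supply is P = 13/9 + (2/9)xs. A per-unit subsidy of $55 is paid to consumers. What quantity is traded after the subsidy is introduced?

x' = 729.25

Pre-subsidy: 2869/13 - (2/13)x = 13/9 + (2/9)x gives x* = 583 and P* = 131.
With the rebate, buyers effectively pay Pb = Ps − 55, where Ps is the price sellers receive.
On the curves, Pb = 2869/13 - (2/13)x and Ps = 13/9 + (2/9)x; the wedge Ps − Pb = 55 gives 13/9 + (2/9)x − (2869/13 - (2/13)x) = 55, so x' = 729.25.
Then Pb = 2869/13 − (2/13)·729.25 = 108.5 and Ps = 13/9 + (2/9)·729.25 = 163.5.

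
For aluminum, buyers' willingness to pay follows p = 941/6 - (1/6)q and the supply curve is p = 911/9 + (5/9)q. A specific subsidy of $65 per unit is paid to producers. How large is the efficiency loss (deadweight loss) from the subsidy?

Deadweight loss = $2925

Pre-subsidy: 941/6 - (1/6)q = 911/9 + (5/9)q gives q* = 77 and p* = 144.
With the subsidy, sellers receive ps = pb + 65 for each unit, where pb is the price buyers pay.
On the curves, pb = 941/6 - (1/6)q and ps = 911/9 + (5/9)q; the wedge ps − pb = 65 gives 911/9 + (5/9)q − (941/6 - (1/6)q) = 65, so q' = 167.
Then pb = 941/6 − (1/6)·167 = 129 and ps = 911/9 + (5/9)·167 = 194.
The subsidy expands output by 167 − 77 = 90 past the efficient level; on those units the gap between marginal cost and willingness to pay runs from 0 up to 65.
DWL = ½ × 65 × 90 = 2925.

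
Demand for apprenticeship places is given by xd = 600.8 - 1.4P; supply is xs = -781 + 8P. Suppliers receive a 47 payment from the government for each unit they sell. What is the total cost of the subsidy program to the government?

Pre-subsidy: 600.8 - 1.4P = -781 + 8P gives P* = 147, x* = 395.
With the subsidy, sellers receive Ps = Pb + 47 for each unit, where Pb is the price buyers pay.
Supply in terms of Pb becomes xs = -781 + 8(Pb + 47) = -405 + 8Pb. Setting this equal to demand: 600.8 - 1.4Pb = -405 + 8Pb, so Pb = 107.
Sellers receive Ps = 107 + 47 = 154; x' = 600.8 − 1.4·107 = 451.
Government outlay = subsidy × quantity = 47 × 451 = 21197.

Government cost = 21197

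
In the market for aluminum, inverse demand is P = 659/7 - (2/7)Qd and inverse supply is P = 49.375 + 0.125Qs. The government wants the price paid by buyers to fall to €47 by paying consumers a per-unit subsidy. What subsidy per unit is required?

Required subsidy s = €23 per unit

At a buyer price of 47, quantity demanded is 329.5 − 3.5·47 = 165.
Sellers supply 165 only when they receive Ps = 49.375 + 0.125·165 = 70.
s = Ps − Pb = 70 − 47 = 23.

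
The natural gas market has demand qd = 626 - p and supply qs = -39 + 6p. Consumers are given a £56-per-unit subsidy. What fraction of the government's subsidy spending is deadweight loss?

DWL / government spending = 8/193

Pre-subsidy: 626 - p = -39 + 6p gives p* = 95, q* = 531.
With the rebate, buyers effectively pay pb = ps − 56, where ps is the price sellers receive.
Demand in terms of ps becomes qd = 626 − 1(ps − 56) = 682 - ps. Setting this equal to supply: 682 - ps = -39 + 6ps, so ps = 103.
Buyers pay pb = 103 − 56 = 47; q' = -39 + 6·103 = 579.
ΔCS = ½(531 + 579)(95 − 47) = 26640; ΔPS = ½(531 + 579)(103 − 95) = 4440.
Government spending = 56 × 579 = 32424.
DWL = ½ × 56 × (579 − 531) = 1344; fraction = 1344 / 32424 = 8/193.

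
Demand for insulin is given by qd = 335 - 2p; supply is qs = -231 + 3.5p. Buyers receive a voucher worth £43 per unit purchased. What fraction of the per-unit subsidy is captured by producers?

Pre-subsidy: 335 - 2p = -231 + 3.5p gives p* = 1132/11, q* = 1421/11.
With the rebate, buyers effectively pay pb = ps − 43, where ps is the price sellers receive.
Demand in terms of ps becomes qd = 335 − 2(ps − 43) = 421 - 2ps. Setting this equal to supply: 421 - 2ps = -231 + 3.5ps, so ps = 1304/11.
Buyers pay pb = 1304/11 − 43 = 831/11; q' = -231 + 3.5·(1304/11) = 2023/11.
Buyers' price falls by p* − pb = 1132/11 − 831/11 = 301/11; sellers' price rises by ps − p* = 1304/11 − 1132/11 = 172/11.
So producers capture (172/11)/43 = 4/11 of each unit of subsidy.

Producer share = 4/11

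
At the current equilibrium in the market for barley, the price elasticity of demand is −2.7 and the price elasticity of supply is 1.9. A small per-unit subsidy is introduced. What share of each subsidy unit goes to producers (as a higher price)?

Producer share = 27/46

For a small subsidy around the equilibrium, the benefit split depends on the relative slopes, which at a point are proportional to the elasticities.
Buyer share = εs/(εs + |εd|) = 1.9/(1.9 + 2.7) = 19/46; seller share = |εd|/(εs + |εd|) = 27/46.
So producers capture 27/46 of the subsidy.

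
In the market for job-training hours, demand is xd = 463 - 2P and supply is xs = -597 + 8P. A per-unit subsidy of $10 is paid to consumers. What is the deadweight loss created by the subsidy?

Deadweight loss = $80

Pre-subsidy: 463 - 2P = -597 + 8P gives P* = 106, x* = 251.
With the rebate, buyers effectively pay Pb = Ps − 10, where Ps is the price sellers receive.
Demand in terms of Ps becomes xd = 463 − 2(Ps − 10) = 483 - 2Ps. Setting this equal to supply: 483 - 2Ps = -597 + 8Ps, so Ps = 108.
Buyers pay Pb = 108 − 10 = 98; x' = -597 + 8·108 = 267.
The subsidy expands output by 267 − 251 = 16 past the efficient level; on those units the gap between marginal cost and willingness to pay runs from 0 up to 10.
DWL = ½ × 10 × 16 = 80.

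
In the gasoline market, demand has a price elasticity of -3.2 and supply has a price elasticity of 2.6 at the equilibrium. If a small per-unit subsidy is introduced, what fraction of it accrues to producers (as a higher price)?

Producer share = 16/29

For a small subsidy around the equilibrium, the benefit split depends on the relative slopes, which at a point are proportional to the elasticities.
Buyer share = εs/(εs + |εd|) = 2.6/(2.6 + 3.2) = 13/29; seller share = |εd|/(εs + |εd|) = 16/29.
So producers capture 16/29 of the subsidy.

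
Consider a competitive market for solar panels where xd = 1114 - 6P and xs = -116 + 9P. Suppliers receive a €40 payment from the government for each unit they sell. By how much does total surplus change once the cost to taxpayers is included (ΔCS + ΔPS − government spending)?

Pre-subsidy: 1114 - 6P = -116 + 9P gives P* = 82, x* = 622.
With the subsidy, sellers receive Ps = Pb + 40 for each unit, where Pb is the price buyers pay.
Supply in terms of Pb becomes xs = -116 + 9(Pb + 40) = 244 + 9Pb. Setting this equal to demand: 1114 - 6Pb = 244 + 9Pb, so Pb = 58.
Sellers receive Ps = 58 + 40 = 98; x' = 1114 − 6·58 = 766.
ΔCS = ½(622 + 766)(82 − 58) = 16656; ΔPS = ½(622 + 766)(98 − 82) = 11104.
Government spending = 40 × 766 = 30640.
Net change = 16656 + 11104 − 30640 = -2880. The loss equals the DWL triangle ½·40·144.

Net change in total surplus = -€2880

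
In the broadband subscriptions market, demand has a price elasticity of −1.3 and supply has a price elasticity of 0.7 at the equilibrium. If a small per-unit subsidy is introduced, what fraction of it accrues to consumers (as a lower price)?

Consumer share = 0.35

For a small subsidy around the equilibrium, the benefit split depends on the relative slopes, which at a point are proportional to the elasticities.
Buyer share = εs/(εs + |εd|) = 0.7/(0.7 + 1.3) = 0.35; seller share = |εd|/(εs + |εd|) = 0.65.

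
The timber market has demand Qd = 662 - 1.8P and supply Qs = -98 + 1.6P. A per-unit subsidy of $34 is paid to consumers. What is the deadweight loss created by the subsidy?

Pre-subsidy: 662 - 1.8P = -98 + 1.6P gives P* = 3800/17, Q* = 4414/17.
With the rebate, buyers effectively pay Pb = Ps − 34, where Ps is the price sellers receive.
Demand in terms of Ps becomes Qd = 662 − 1.8(Ps − 34) = 723.2 - 1.8Ps. Setting this equal to supply: 723.2 - 1.8Ps = -98 + 1.6Ps, so Ps = 4106/17.
Buyers pay Pb = 4106/17 − 34 = 3528/17; Q' = -98 + 1.6·(4106/17) = 24518/85.
The subsidy expands output by 24518/85 − 4414/17 = 28.8 past the efficient level; on those units the gap between marginal cost and willingness to pay runs from 0 up to 34.
DWL = ½ × 34 × 28.8 = 489.6.

Deadweight loss = $489.6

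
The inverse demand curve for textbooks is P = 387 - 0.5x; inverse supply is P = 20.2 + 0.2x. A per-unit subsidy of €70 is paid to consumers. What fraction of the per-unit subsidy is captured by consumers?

Consumer share = 5/7

Pre-subsidy: 387 - 0.5x = 20.2 + 0.2x gives x* = 524 and P* = 125.
With the rebate, buyers effectively pay Pb = Ps − 70, where Ps is the price sellers receive.
On the curves, Pb = 387 - 0.5x and Ps = 20.2 + 0.2x; the wedge Ps − Pb = 70 gives 20.2 + 0.2x − (387 - 0.5x) = 70, so x' = 624.
Then Pb = 387 − 0.5·624 = 75 and Ps = 20.2 + 0.2·624 = 145.
Buyers' price falls by P* − Pb = 125 − 75 = 50; sellers' price rises by Ps − P* = 145 − 125 = 20.
So consumers capture 50/70 = 5/7 of each unit of subsidy.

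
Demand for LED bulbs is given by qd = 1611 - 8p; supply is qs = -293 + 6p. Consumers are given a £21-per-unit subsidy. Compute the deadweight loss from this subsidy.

Deadweight loss = £756

Pre-subsidy: 1611 - 8p = -293 + 6p gives p* = 136, q* = 523.
With the rebate, buyers effectively pay pb = ps − 21, where ps is the price sellers receive.
Demand in terms of ps becomes qd = 1611 − 8(ps − 21) = 1779 - 8ps. Setting this equal to supply: 1779 - 8ps = -293 + 6ps, so ps = 148.
Buyers pay pb = 148 − 21 = 127; q' = -293 + 6·148 = 595.
The subsidy expands output by 595 − 523 = 72 past the efficient level; on those units the gap between marginal cost and willingness to pay runs from 0 up to 21.
DWL = ½ × 21 × 72 = 756.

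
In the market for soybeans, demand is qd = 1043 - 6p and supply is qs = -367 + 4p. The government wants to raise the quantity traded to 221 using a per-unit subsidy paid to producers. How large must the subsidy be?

Required subsidy s = 10 per unit

At q = 221, invert demand for the buyer price: pb = (1043 − 221)/6 = 137; invert supply for the seller price: ps = (221 − (-367))/4 = 147.
The subsidy must fill the gap: s = ps − pb = 147 − 137 = 10.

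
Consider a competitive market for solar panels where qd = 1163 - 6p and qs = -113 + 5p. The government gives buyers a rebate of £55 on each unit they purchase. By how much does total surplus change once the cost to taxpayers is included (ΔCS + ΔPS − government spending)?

Net change in total surplus = -£4125

Pre-subsidy: 1163 - 6p = -113 + 5p gives p* = 116, q* = 467.
With the rebate, buyers effectively pay pb = ps − 55, where ps is the price sellers receive.
Demand in terms of ps becomes qd = 1163 − 6(ps − 55) = 1493 - 6ps. Setting this equal to supply: 1493 - 6ps = -113 + 5ps, so ps = 146.
Buyers pay pb = 146 − 55 = 91; q' = -113 + 5·146 = 617.
ΔCS = ½(467 + 617)(116 − 91) = 13550; ΔPS = ½(467 + 617)(146 − 116) = 16260.
Government spending = 55 × 617 = 33935.
Net change = 13550 + 16260 − 33935 = -4125. The loss equals the DWL triangle ½·55·150.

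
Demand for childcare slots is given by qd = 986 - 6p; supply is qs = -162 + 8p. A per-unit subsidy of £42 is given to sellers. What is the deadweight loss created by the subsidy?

Pre-subsidy: 986 - 6p = -162 + 8p gives p* = 82, q* = 494.
With the subsidy, sellers receive ps = pb + 42 for each unit, where pb is the price buyers pay.
Supply in terms of pb becomes qs = -162 + 8(pb + 42) = 174 + 8pb. Setting this equal to demand: 986 - 6pb = 174 + 8pb, so pb = 58.
Sellers receive ps = 58 + 42 = 100; q' = 986 − 6·58 = 638.
The subsidy expands output by 638 − 494 = 144 past the efficient level; on those units the gap between marginal cost and willingness to pay runs from 0 up to 42.
DWL = ½ × 42 × 144 = 3024.

Deadweight loss = £3024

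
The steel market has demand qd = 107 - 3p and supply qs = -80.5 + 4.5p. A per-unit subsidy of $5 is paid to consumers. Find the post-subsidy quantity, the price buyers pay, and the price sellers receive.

q' = 41; buyers pay $22; sellers receive $27

Pre-subsidy: 107 - 3p = -80.5 + 4.5p gives p* = 25, q* = 32.
With the rebate, buyers effectively pay pb = ps − 5, where ps is the price sellers receive.
Demand in terms of ps becomes qd = 107 − 3(ps − 5) = 122 - 3ps. Setting this equal to supply: 122 - 3ps = -80.5 + 4.5ps, so ps = 27.
Buyers pay pb = 27 − 5 = 22; q' = -80.5 + 4.5·27 = 41.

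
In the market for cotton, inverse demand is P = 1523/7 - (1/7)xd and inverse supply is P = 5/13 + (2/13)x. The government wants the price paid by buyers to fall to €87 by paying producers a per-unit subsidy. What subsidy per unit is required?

Required subsidy s = €54 per unit

At a buyer price of 87, quantity demanded is 1523 − 7·87 = 914.
Sellers supply 914 only when they receive Ps = 5/13 + (2/13)·914 = 141.
s = Ps − Pb = 141 − 87 = 54.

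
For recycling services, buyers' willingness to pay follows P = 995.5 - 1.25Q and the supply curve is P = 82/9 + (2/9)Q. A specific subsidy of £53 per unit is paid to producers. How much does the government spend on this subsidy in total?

Government cost = £37418

Pre-subsidy: 995.5 - 1.25Q = 82/9 + (2/9)Q gives Q* = 670 and P* = 158.
With the subsidy, sellers receive Ps = Pb + 53 for each unit, where Pb is the price buyers pay.
On the curves, Pb = 995.5 - 1.25Q and Ps = 82/9 + (2/9)Q; the wedge Ps − Pb = 53 gives 82/9 + (2/9)Q − (995.5 - 1.25Q) = 53, so Q' = 706.
Then Pb = 995.5 − 1.25·706 = 113 and Ps = 82/9 + (2/9)·706 = 166.
Government outlay = subsidy × quantity = 53 × 706 = 37418.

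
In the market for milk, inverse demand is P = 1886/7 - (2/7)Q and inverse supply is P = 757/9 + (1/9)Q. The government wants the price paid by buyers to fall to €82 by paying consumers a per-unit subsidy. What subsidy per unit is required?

At a buyer price of 82, quantity demanded is 943 − 3.5·82 = 656.
Sellers supply 656 only when they receive Ps = 757/9 + (1/9)·656 = 157.
s = Ps − Pb = 157 − 82 = 75.

Required subsidy s = €75 per unit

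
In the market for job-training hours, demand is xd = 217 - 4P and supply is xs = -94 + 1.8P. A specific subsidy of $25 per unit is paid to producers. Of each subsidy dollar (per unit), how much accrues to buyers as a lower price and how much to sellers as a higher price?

Buyers gain 225/29 per unit; sellers gain 500/29 per unit

Pre-subsidy: 217 - 4P = -94 + 1.8P gives P* = 1555/29, x* = 73/29.
With the subsidy, sellers receive Ps = Pb + 25 for each unit, where Pb is the price buyers pay.
Supply in terms of Pb becomes xs = -94 + 1.8(Pb + 25) = -49 + 1.8Pb. Setting this equal to demand: 217 - 4Pb = -49 + 1.8Pb, so Pb = 1330/29.
Sellers receive Ps = 1330/29 + 25 = 2055/29; x' = 217 − 4·(1330/29) = 973/29.
Buyers' price falls by P* − Pb = 1555/29 − 1330/29 = 225/29; sellers' price rises by Ps − P* = 2055/29 − 1555/29 = 500/29.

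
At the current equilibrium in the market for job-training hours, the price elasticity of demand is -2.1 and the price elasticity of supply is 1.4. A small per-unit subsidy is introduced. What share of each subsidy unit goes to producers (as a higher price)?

For a small subsidy around the equilibrium, the benefit split depends on the relative slopes, which at a point are proportional to the elasticities.
Buyer share = εs/(εs + |εd|) = 1.4/(1.4 + 2.1) = 0.4; seller share = |εd|/(εs + |εd|) = 0.6.
So producers capture 0.6 of the subsidy.

Producer share = 0.6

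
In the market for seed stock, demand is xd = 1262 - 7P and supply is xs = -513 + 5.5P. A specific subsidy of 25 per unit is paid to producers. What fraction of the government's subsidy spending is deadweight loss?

DWL / government spending = 77/690

Pre-subsidy: 1262 - 7P = -513 + 5.5P gives P* = 142, x* = 268.
With the subsidy, sellers receive Ps = Pb + 25 for each unit, where Pb is the price buyers pay.
Supply in terms of Pb becomes xs = -513 + 5.5(Pb + 25) = -375.5 + 5.5Pb. Setting this equal to demand: 1262 - 7Pb = -375.5 + 5.5Pb, so Pb = 131.
Sellers receive Ps = 131 + 25 = 156; x' = 1262 − 7·131 = 345.
ΔCS = ½(268 + 345)(142 − 131) = 3371.5; ΔPS = ½(268 + 345)(156 − 142) = 4291.
Government spending = 25 × 345 = 8625.
DWL = ½ × 25 × (345 − 268) = 962.5; fraction = 962.5 / 8625 = 77/690.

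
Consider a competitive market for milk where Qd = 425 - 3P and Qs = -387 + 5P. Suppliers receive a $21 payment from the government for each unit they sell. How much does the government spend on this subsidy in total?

Government cost = $3357.375

Pre-subsidy: 425 - 3P = -387 + 5P gives P* = 101.5, Q* = 120.5.
With the subsidy, sellers receive Ps = Pb + 21 for each unit, where Pb is the price buyers pay.
Supply in terms of Pb becomes Qs = -387 + 5(Pb + 21) = -282 + 5Pb. Setting this equal to demand: 425 - 3Pb = -282 + 5Pb, so Pb = 88.375.
Sellers receive Ps = 88.375 + 21 = 109.375; Q' = 425 − 3·88.375 = 159.875.
Government outlay = subsidy × quantity = 21 × 159.875 = 3357.375.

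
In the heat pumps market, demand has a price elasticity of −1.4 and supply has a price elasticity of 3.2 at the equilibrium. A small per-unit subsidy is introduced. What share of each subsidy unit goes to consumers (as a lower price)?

Consumer share = 16/23

For a small subsidy around the equilibrium, the benefit split depends on the relative slopes, which at a point are proportional to the elasticities.
Buyer share = εs/(εs + |εd|) = 3.2/(3.2 + 1.4) = 16/23; seller share = |εd|/(εs + |εd|) = 7/23.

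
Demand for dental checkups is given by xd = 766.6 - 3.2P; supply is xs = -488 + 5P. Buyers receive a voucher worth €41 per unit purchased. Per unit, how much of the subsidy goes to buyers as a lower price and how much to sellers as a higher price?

Pre-subsidy: 766.6 - 3.2P = -488 + 5P gives P* = 153, x* = 277.
With the rebate, buyers effectively pay Pb = Ps − 41, where Ps is the price sellers receive.
Demand in terms of Ps becomes xd = 766.6 − 3.2(Ps − 41) = 897.8 - 3.2Ps. Setting this equal to supply: 897.8 - 3.2Ps = -488 + 5Ps, so Ps = 169.
Buyers pay Pb = 169 − 41 = 128; x' = -488 + 5·169 = 357.
Buyers' price falls by P* − Pb = 153 − 128 = 25; sellers' price rises by Ps − P* = 169 − 153 = 16.

Buyers gain €25 per unit; sellers gain €16 per unit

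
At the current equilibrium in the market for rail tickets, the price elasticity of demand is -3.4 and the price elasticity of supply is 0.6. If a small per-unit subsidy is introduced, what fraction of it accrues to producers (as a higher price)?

Producer share = 0.85

For a small subsidy around the equilibrium, the benefit split depends on the relative slopes, which at a point are proportional to the elasticities.
Buyer share = εs/(εs + |εd|) = 0.6/(0.6 + 3.4) = 0.15; seller share = |εd|/(εs + |εd|) = 0.85.
So producers capture 0.85 of the subsidy.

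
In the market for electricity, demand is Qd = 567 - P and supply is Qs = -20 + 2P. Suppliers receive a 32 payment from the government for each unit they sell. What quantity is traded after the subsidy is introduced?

Q' = 1178/3

Pre-subsidy: 567 - P = -20 + 2P gives P* = 587/3, Q* = 1114/3.
With the subsidy, sellers receive Ps = Pb + 32 for each unit, where Pb is the price buyers pay.
Supply in terms of Pb becomes Qs = -20 + 2(Pb + 32) = 44 + 2Pb. Setting this equal to demand: 567 - Pb = 44 + 2Pb, so Pb = 523/3.
Sellers receive Ps = 523/3 + 32 = 619/3; Q' = 567 − 1·(523/3) = 1178/3.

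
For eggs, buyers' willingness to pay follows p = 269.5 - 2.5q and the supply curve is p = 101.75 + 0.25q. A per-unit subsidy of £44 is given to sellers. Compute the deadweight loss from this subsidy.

Deadweight loss = £352

Pre-subsidy: 269.5 - 2.5q = 101.75 + 0.25q gives q* = 61 and p* = 117.
With the subsidy, sellers receive ps = pb + 44 for each unit, where pb is the price buyers pay.
On the curves, pb = 269.5 - 2.5q and ps = 101.75 + 0.25q; the wedge ps − pb = 44 gives 101.75 + 0.25q − (269.5 - 2.5q) = 44, so q' = 77.
Then pb = 269.5 − 2.5·77 = 77 and ps = 101.75 + 0.25·77 = 121.
The subsidy expands output by 77 − 61 = 16 past the efficient level; on those units the gap between marginal cost and willingness to pay runs from 0 up to 44.
DWL = ½ × 44 × 16 = 352.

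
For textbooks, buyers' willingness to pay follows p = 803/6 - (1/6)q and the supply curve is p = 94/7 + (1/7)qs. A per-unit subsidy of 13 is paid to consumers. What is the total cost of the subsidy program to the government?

Pre-subsidy: 803/6 - (1/6)q = 94/7 + (1/7)q gives q* = 389 and p* = 69.
With the rebate, buyers effectively pay pb = ps − 13, where ps is the price sellers receive.
On the curves, pb = 803/6 - (1/6)q and ps = 94/7 + (1/7)q; the wedge ps − pb = 13 gives 94/7 + (1/7)q − (803/6 - (1/6)q) = 13, so q' = 431.
Then pb = 803/6 − (1/6)·431 = 62 and ps = 94/7 + (1/7)·431 = 75.
Government outlay = subsidy × quantity = 13 × 431 = 5603.

Government cost = 5603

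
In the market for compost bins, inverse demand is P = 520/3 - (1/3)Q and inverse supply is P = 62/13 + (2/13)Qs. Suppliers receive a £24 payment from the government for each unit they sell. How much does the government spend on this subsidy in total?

Pre-subsidy: 520/3 - (1/3)Q = 62/13 + (2/13)Q gives Q* = 346 and P* = 58.
With the subsidy, sellers receive Ps = Pb + 24 for each unit, where Pb is the price buyers pay.
On the curves, Pb = 520/3 - (1/3)Q and Ps = 62/13 + (2/13)Q; the wedge Ps − Pb = 24 gives 62/13 + (2/13)Q − (520/3 - (1/3)Q) = 24, so Q' = 7510/19.
Then Pb = 520/3 − (1/3)·(7510/19) = 790/19 and Ps = 62/13 + (2/13)·(7510/19) = 1246/19.
Government outlay = subsidy × quantity = 24 × 7510/19 = 180240/19.

Government cost = 180240/19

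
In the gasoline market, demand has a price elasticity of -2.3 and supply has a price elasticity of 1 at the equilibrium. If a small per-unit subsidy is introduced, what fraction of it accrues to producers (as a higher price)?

Producer share = 23/33

For a small subsidy around the equilibrium, the benefit split depends on the relative slopes, which at a point are proportional to the elasticities.
Buyer share = εs/(εs + |εd|) = 1/(1 + 2.3) = 10/33; seller share = |εd|/(εs + |εd|) = 23/33.
So producers capture 23/33 of the subsidy.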